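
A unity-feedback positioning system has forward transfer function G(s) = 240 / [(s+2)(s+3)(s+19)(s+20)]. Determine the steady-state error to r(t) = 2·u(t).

No free integrators in G(s): this is a type 0 system.
K_p = lim_{s→0} G(s) = 240 / (2·3·19·20) = 2/19.
e_ss = 2/(1 + K_p) = 2/(21/19) = 38/21.

38/21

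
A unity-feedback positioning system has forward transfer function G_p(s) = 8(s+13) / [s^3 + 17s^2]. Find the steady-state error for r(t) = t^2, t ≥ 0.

Factoring s^2 from the denominator leaves a polynomial with constant term 17, so the system is type 2.
K_a = lim_{s→0} s^2·G_p(s) = 8·13 / 17 = 104/17.
r(t) = t^2 gives R(s) = 2/s^3.
e_ss = 2/K_a = 2/(104/17) = 17/52.

17/52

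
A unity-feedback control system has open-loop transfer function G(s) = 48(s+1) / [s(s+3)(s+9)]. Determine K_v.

System type = 1 (one pole at s=0).
K_v = lim_{s→0} s·G(s) = 48·1 / (3·9) = 16/9.

16/9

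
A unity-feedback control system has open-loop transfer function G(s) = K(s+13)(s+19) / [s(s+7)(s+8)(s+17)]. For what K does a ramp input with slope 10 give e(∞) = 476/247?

One free integrator in G(s): this is a type 1 system.
K_v = lim_{s→0} s·G(s) = K·13·19 / (7·8·17) = (247/952)·K.
e_ss = 10/K_v = 476/247 ⇒ K_v = 1235/238 ⇒ K = (1235/238)/(247/952) = 20.

20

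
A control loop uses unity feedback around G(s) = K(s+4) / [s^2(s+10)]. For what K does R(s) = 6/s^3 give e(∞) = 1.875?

8

G(s) has two factors of s in the denominator, so the system is type 2.
K_a = lim_{s→0} s^2·G(s) = K·4 / (10) = 0.4·K.
e_ss = 6/K_a = 1.875 ⇒ K_a = 3.2 ⇒ K = 3.2/0.4 = 8.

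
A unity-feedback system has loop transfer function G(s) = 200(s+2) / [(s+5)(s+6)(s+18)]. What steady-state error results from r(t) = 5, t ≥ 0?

G(s) has no factors of s in the denominator, so the system is type 0.
K_p = lim_{s→0} G(s) = 200·2 / (5·6·18) = 20/27.
e_ss = 5/(1 + K_p) = 5/(47/27) = 135/47.

135/47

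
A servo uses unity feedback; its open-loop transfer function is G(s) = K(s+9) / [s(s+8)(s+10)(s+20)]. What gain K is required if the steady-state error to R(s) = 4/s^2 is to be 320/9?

20

System type = 1 (one pole at s=0).
K_v = lim_{s→0} s·G(s) = K·9 / (8·10·20) = (9/1600)·K.
e_ss = 4/K_v = 320/9 ⇒ K_v = 0.1125 ⇒ K = 0.1125/(9/1600) = 20.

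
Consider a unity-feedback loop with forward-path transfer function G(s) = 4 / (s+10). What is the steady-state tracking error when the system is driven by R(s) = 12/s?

60/7

No free integrators in G(s): this is a type 0 system.
K_p = lim_{s→0} G(s) = 4 / (10) = 0.4.
e_ss = 12/(1 + K_p) = 12/1.4 = 60/7.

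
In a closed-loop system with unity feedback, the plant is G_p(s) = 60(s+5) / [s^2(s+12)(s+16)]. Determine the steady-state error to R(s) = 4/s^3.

Two free integrators in G_p(s): this is a type 2 system.
K_a = lim_{s→0} s^2·G_p(s) = 60·5 / (12·16) = 1.5625.
r(t) = 2t^2 gives R(s) = 4/s^3.
e_ss = 4/K_a = 4/1.5625 = 2.56.

2.56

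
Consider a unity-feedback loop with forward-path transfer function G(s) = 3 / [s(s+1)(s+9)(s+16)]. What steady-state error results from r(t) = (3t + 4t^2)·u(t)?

infinity

System type = 1 (one pole at s=0). Treating each term separately:
  • 3t: e_ss = 3/K_v with K_v=1/48 → 144.
  • 4t^2: a type-1 system cannot track it, e_ss → ∞.
The unbounded component dominates.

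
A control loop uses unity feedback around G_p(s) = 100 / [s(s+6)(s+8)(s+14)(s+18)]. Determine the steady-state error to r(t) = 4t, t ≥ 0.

The open loop has one pole at the origin → type 1 system.
K_v = lim_{s→0} s·G_p(s) = 100 / (6·8·14·18) = 25/3024.
e_ss = 4/K_v = 4/(25/3024) = 483.84.

483.84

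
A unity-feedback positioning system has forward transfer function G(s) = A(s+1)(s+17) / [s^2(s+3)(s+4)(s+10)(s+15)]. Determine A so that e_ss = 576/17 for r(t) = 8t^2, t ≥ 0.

The open loop has two poles at the origin → type 2 system.
K_a = lim_{s→0} s^2·G(s) = A·1·17 / (3·4·10·15) = (17/1800)·A.
e_ss = 16/K_a = 576/17 ⇒ K_a = 17/36 ⇒ A = (17/36)/(17/1800) = 50.

50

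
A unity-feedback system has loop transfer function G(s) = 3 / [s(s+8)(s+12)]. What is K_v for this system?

1/32

System type = 1 (one pole at s=0).
K_v = lim_{s→0} s·G(s) = 3 / (8·12) = 1/32.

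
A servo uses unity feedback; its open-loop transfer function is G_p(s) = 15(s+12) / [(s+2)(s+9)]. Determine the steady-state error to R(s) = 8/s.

8/11

No free integrators in G_p(s): this is a type 0 system.
K_p = lim_{s→0} G_p(s) = 15·12 / (2·9) = 10.
e_ss = 8/(1 + K_p) = 8/11.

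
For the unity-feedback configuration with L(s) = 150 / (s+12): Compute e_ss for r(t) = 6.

The open loop has no poles at the origin → type 0 system.
K_p = lim_{s→0} L(s) = 150 / (12) = 12.5.
e_ss = 6/(1 + K_p) = 6/13.5 = 4/9.

4/9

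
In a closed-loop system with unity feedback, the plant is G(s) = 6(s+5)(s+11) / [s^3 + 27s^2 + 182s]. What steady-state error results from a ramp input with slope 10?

Lowest-order denominator term is 182s, so the open loop has 1 pole at the origin → type 1 system.
K_v = lim_{s→0} s·G(s) = 6·5·11 / 182 = 165/91.
e_ss = 10/K_v = 10/(165/91) = 182/33.

182/33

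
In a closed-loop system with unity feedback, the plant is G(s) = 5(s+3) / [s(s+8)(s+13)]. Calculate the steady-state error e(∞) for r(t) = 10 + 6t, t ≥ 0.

41.6

G(s) has one factor of s in the denominator, so the system is type 1. Taking each input component in turn:
  • 10: tracked with zero error.
  • 6t: e_ss = 6/K_v with K_v=15/104 → 41.6.
Total e_ss = 41.6.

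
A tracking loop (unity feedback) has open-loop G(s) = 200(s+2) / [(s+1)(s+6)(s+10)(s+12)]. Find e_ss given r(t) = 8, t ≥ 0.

36/7

The open loop has no poles at the origin → type 0 system.
K_p = lim_{s→0} G(s) = 200·2 / (1·6·10·12) = 5/9.
e_ss = 8/(1 + K_p) = 8/(14/9) = 36/7.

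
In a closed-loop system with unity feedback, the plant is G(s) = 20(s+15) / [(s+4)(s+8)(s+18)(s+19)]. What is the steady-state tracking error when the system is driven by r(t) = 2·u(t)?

1824/937

The open loop has no poles at the origin → type 0 system.
K_p = lim_{s→0} G(s) = 20·15 / (4·8·18·19) = 25/912.
e_ss = 2/(1 + K_p) = 2/(937/912) = 1824/937.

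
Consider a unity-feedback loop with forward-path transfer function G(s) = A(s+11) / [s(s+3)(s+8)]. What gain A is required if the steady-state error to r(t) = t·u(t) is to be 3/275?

One free integrator in G(s): this is a type 1 system.
K_v = lim_{s→0} s·G(s) = A·11 / (3·8) = (11/24)·A.
e_ss = 1/K_v = 3/275 ⇒ K_v = 275/3 ⇒ A = (275/3)/(11/24) = 200.

200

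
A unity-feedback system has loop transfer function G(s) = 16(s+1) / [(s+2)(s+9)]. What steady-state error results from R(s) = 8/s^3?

infinity

The open loop has no poles at the origin → type 0 system.
K_a = lim_{s→0} s^2·G(s) = 0; the steady-state error to this parabolic input grows without bound.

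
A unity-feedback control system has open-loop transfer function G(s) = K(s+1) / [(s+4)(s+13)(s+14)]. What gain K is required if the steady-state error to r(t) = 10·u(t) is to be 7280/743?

No free integrators in G(s): this is a type 0 system.
K_p = lim_{s→0} G(s) = K·1 / (4·13·14) = (1/728)·K.
e_ss = 10/(1 + K_p) = 7280/743 ⇒ 1 + (1/728)·K = 743/728 ⇒ K = 15.

15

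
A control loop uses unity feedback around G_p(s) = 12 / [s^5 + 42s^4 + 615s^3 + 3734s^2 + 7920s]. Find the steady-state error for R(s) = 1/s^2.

The denominator has no term below 7920s — 1 pole at s=0, type 1.
K_v = lim_{s→0} s·G_p(s) = 12 / 7920 = 1/660.
e_ss = 1/K_v = 1/(1/660) = 660.

660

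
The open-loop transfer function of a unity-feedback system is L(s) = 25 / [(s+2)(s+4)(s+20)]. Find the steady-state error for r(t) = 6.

No free integrators in L(s): this is a type 0 system.
K_p = lim_{s→0} L(s) = 25 / (2·4·20) = 5/32.
e_ss = 6/(1 + K_p) = 6/(37/32) = 192/37.

192/37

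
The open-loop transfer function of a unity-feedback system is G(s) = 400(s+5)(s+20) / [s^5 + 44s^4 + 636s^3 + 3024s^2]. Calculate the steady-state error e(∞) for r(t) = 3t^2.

0.4536

The denominator has no term below 3024s^2 — 2 poles at s=0, type 2.
K_a = lim_{s→0} s^2·G(s) = 400·5·20 / 3024 = 2500/189.
r(t) = 3t^2 gives R(s) = 6/s^3.
e_ss = 6/K_a = 6/(2500/189) = 0.4536.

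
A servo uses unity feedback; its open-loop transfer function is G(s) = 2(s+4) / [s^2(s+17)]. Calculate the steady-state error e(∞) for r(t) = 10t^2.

42.5

System type = 2 (two poles at s=0).
K_a = lim_{s→0} s^2·G(s) = 2·4 / (17) = 8/17.
r(t) = 10t^2 gives R(s) = 20/s^3.
e_ss = 20/K_a = 20/(8/17) = 42.5.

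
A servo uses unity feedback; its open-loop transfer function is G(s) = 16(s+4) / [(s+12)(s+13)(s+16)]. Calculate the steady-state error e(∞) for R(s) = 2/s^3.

No free integrators in G(s): this is a type 0 system.
For a type-0 system K_a = 0, so e_ss to a parabolic input is unbounded.

infinity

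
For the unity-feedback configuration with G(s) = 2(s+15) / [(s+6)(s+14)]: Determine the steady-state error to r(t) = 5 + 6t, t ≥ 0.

System type = 0 (no poles at s=0). Treating each term separately:
  • 5: e_ss = 5/(1+K_p) with K_p=5/14 → 70/19.
  • 6t: a type-0 system cannot track it, e_ss → ∞.
The unbounded component dominates.

infinity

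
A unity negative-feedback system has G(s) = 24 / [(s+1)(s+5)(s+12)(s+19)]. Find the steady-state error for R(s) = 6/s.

570/97

No free integrators in G(s): this is a type 0 system.
K_p = lim_{s→0} G(s) = 24 / (1·5·12·19) = 2/95.
e_ss = 6/(1 + K_p) = 6/(97/95) = 570/97.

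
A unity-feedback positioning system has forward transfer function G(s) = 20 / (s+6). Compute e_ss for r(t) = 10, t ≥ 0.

30/13

The open loop has no poles at the origin → type 0 system.
K_p = lim_{s→0} G(s) = 20 / (6) = 10/3.
e_ss = 10/(1 + K_p) = 10/(13/3) = 30/13.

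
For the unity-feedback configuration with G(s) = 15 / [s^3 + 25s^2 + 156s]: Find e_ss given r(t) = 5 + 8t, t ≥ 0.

The denominator has no term below 156s — 1 pole at s=0, type 1. Treating each term separately:
  • 5: tracked with zero error.
  • 8t: e_ss = 8/K_v with K_v=5/52 → 83.2.
Total e_ss = 83.2.

83.2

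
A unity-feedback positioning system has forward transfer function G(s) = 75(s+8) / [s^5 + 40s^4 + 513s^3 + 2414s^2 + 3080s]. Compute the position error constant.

K_p = lim_{s→0} G(s); with 1 pole at the origin the limit diverges, so K_p = ∞.

infinity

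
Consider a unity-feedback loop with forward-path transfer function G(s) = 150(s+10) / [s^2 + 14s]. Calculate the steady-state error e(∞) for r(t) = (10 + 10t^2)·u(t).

infinity

Lowest-order denominator term is 14s, so the open loop has 1 pole at the origin → type 1 system. By superposition:
  • 10: tracked with zero error.
  • 10t^2: a type-1 system cannot track it, e_ss → ∞.
The unbounded component dominates.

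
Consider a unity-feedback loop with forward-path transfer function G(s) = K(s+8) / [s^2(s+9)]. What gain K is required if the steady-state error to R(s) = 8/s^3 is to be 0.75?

System type = 2 (two poles at s=0).
K_a = lim_{s→0} s^2·G(s) = K·8 / (9) = (8/9)·K.
e_ss = 8/K_a = 0.75 ⇒ K_a = 32/3 ⇒ K = (32/3)/(8/9) = 12.

12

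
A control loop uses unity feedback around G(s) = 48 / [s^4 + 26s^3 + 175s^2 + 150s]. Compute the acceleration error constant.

The denominator has no term below 150s — 1 pole at s=0, type 1.
K_a = lim_{s→0} s^2·G(s) = 0 (the extra factor of s kills the finite limit).

0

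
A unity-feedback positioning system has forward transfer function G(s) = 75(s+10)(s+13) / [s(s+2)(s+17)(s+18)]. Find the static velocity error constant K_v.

1625/102

G(s) has one factor of s in the denominator, so the system is type 1.
K_v = lim_{s→0} s·G(s) = 75·10·13 / (2·17·18) = 1625/102.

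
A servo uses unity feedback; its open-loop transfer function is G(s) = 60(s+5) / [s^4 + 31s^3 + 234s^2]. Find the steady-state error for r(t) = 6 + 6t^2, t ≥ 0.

Factoring s^2 from the denominator leaves a polynomial with constant term 234, so the system is type 2. By superposition:
  • 6: tracked with zero error.
  • 6t^2: e_ss = 12/K_a with K_a=50/39 → 9.36.
Total e_ss = 9.36.

9.36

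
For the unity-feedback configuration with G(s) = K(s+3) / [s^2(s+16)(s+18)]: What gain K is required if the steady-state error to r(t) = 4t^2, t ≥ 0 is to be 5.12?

System type = 2 (two poles at s=0).
K_a = lim_{s→0} s^2·G(s) = K·3 / (16·18) = (1/96)·K.
e_ss = 8/K_a = 5.12 ⇒ K_a = 1.5625 ⇒ K = 1.5625/(1/96) = 150.

150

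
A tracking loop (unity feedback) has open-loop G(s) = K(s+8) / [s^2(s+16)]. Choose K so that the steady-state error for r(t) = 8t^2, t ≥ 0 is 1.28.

25

The open loop has two poles at the origin → type 2 system.
K_a = lim_{s→0} s^2·G(s) = K·8 / (16) = 0.5·K.
e_ss = 16/K_a = 1.28 ⇒ K_a = 12.5 ⇒ K = 12.5/0.5 = 25.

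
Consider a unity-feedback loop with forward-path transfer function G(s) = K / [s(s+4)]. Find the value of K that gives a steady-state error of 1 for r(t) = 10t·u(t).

System type = 1 (one pole at s=0).
K_v = lim_{s→0} s·G(s) = K / (4) = 0.25·K.
e_ss = 10/K_v = 1 ⇒ K_v = 10 ⇒ K = 10/0.25 = 40.

40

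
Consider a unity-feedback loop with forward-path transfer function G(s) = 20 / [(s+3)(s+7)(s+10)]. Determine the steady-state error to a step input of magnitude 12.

252/23

The open loop has no poles at the origin → type 0 system.
K_p = lim_{s→0} G(s) = 20 / (3·7·10) = 2/21.
e_ss = 12/(1 + K_p) = 12/(23/21) = 252/23.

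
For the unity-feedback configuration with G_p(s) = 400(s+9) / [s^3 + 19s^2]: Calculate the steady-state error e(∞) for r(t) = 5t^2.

19/360

Lowest-order denominator term is 19s^2, so the open loop has 2 poles at the origin → type 2 system.
K_a = lim_{s→0} s^2·G_p(s) = 400·9 / 19 = 3600/19.
r(t) = 5t^2 gives R(s) = 10/s^3.
e_ss = 10/K_a = 10/(3600/19) = 19/360.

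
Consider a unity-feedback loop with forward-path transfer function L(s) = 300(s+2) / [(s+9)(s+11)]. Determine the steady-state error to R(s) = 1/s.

33/233

No free integrators in L(s): this is a type 0 system.
K_p = lim_{s→0} L(s) = 300·2 / (9·11) = 200/33.
e_ss = 1/(1 + K_p) = 1/(233/33) = 33/233.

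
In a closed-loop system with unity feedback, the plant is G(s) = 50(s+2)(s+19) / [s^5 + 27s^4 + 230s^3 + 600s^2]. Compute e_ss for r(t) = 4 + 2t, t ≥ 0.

Factoring s^2 from the denominator leaves a polynomial with constant term 600, so the system is type 2. Treating each term separately:
  • 4: tracked with zero error.
  • 2t: tracked with zero error.
Total e_ss = 0.

0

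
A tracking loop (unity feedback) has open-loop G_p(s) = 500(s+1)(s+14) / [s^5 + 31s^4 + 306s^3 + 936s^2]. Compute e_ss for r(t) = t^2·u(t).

234/875

Factoring s^2 from the denominator leaves a polynomial with constant term 936, so the system is type 2.
K_a = lim_{s→0} s^2·G_p(s) = 500·1·14 / 936 = 875/117.
r(t) = t^2 gives R(s) = 2/s^3.
e_ss = 2/K_a = 2/(875/117) = 234/875.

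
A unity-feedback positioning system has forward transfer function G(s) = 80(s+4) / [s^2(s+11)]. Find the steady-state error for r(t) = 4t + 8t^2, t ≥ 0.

The open loop has two poles at the origin → type 2 system. Treating each term separately:
  • 4t: tracked with zero error.
  • 8t^2: e_ss = 16/K_a with K_a=320/11 → 0.55.
Total e_ss = 0.55.

0.55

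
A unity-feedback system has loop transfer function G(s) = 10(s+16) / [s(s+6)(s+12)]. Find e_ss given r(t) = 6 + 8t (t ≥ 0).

One free integrator in G(s): this is a type 1 system. By superposition:
  • 6: tracked with zero error.
  • 8t: e_ss = 8/K_v with K_v=20/9 → 3.6.
Total e_ss = 3.6.

3.6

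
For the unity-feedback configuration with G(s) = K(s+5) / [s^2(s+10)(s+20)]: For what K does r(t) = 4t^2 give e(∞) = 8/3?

120

Two free integrators in G(s): this is a type 2 system.
K_a = lim_{s→0} s^2·G(s) = K·5 / (10·20) = 0.025·K.
e_ss = 8/K_a = 8/3 ⇒ K_a = 3 ⇒ K = 3/0.025 = 120.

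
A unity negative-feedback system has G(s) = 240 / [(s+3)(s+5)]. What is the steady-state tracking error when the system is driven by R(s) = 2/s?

2/17

System type = 0 (no poles at s=0).
K_p = lim_{s→0} G(s) = 240 / (3·5) = 16.
e_ss = 2/(1 + K_p) = 2/17.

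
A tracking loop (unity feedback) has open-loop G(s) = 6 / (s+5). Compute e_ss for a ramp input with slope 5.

No free integrators in G(s): this is a type 0 system.
For a type-0 system K_v = 0, so e_ss to a ramp input is unbounded.

infinity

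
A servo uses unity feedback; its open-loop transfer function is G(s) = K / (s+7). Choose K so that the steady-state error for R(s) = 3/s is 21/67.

60

No free integrators in G(s): this is a type 0 system.
K_p = lim_{s→0} G(s) = K / (7) = (1/7)·K.
e_ss = 3/(1 + K_p) = 21/67 ⇒ 1 + (1/7)·K = 67/7 ⇒ K = 60.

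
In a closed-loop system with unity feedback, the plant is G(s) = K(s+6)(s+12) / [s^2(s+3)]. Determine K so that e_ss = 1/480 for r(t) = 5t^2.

200

System type = 2 (two poles at s=0).
K_a = lim_{s→0} s^2·G(s) = K·6·12 / (3) = 24·K.
e_ss = 10/K_a = 1/480 ⇒ K_a = 4800 ⇒ K = 4800/24 = 200.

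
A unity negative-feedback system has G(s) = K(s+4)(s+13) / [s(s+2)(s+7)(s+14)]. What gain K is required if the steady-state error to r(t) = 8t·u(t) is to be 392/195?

The open loop has one pole at the origin → type 1 system.
K_v = lim_{s→0} s·G(s) = K·4·13 / (2·7·14) = (13/49)·K.
e_ss = 8/K_v = 392/195 ⇒ K_v = 195/49 ⇒ K = (195/49)/(13/49) = 15.

15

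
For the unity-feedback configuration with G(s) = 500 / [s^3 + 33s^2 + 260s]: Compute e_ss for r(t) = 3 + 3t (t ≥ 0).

1.56

Factoring s from the denominator leaves a polynomial with constant term 260, so the system is type 1. Taking each input component in turn:
  • 3: tracked with zero error.
  • 3t: e_ss = 3/K_v with K_v=25/13 → 1.56.
Total e_ss = 1.56.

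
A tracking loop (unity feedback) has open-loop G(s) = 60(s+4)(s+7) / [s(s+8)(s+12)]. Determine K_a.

0

G(s) has one factor of s in the denominator, so the system is type 1.
K_a = lim_{s→0} s^2·G(s) = 0 (the extra factor of s kills the finite limit).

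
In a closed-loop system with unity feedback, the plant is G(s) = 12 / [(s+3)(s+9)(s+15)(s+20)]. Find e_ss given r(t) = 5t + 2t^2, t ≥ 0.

infinity

System type = 0 (no poles at s=0). By superposition:
  • 5t: a type-0 system cannot track it, e_ss → ∞.
  • 2t^2: a type-0 system cannot track it, e_ss → ∞.
The unbounded component dominates.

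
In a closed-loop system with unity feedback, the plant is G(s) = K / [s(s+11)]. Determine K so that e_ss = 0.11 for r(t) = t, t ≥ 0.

G(s) has one factor of s in the denominator, so the system is type 1.
K_v = lim_{s→0} s·G(s) = K / (11) = (1/11)·K.
e_ss = 1/K_v = 0.11 ⇒ K_v = 100/11 ⇒ K = (100/11)/(1/11) = 100.

100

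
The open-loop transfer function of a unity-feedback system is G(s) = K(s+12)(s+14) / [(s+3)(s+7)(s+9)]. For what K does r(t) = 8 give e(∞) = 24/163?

60

G(s) has no factors of s in the denominator, so the system is type 0.
K_p = lim_{s→0} G(s) = K·12·14 / (3·7·9) = (8/9)·K.
e_ss = 8/(1 + K_p) = 24/163 ⇒ 1 + (8/9)·K = 163/3 ⇒ K = 60.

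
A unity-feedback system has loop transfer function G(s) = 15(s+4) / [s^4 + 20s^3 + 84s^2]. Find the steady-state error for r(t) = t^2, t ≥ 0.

2.8

Factoring s^2 from the denominator leaves a polynomial with constant term 84, so the system is type 2.
K_a = lim_{s→0} s^2·G(s) = 15·4 / 84 = 5/7.
r(t) = t^2 gives R(s) = 2/s^3.
e_ss = 2/K_a = 2/(5/7) = 2.8.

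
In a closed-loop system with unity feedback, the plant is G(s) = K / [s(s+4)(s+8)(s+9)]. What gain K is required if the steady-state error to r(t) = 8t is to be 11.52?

The open loop has one pole at the origin → type 1 system.
K_v = lim_{s→0} s·G(s) = K / (4·8·9) = (1/288)·K.
e_ss = 8/K_v = 11.52 ⇒ K_v = 25/36 ⇒ K = (25/36)/(1/288) = 200.

200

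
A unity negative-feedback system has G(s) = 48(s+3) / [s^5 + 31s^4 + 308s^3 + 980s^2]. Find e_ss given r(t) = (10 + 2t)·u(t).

Factoring s^2 from the denominator leaves a polynomial with constant term 980, so the system is type 2. Treating each term separately:
  • 10: tracked with zero error.
  • 2t: tracked with zero error.
Total e_ss = 0.

0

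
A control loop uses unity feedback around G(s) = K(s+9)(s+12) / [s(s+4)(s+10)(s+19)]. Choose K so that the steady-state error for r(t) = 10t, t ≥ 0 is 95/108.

The open loop has one pole at the origin → type 1 system.
K_v = lim_{s→0} s·G(s) = K·9·12 / (4·10·19) = (27/190)·K.
e_ss = 10/K_v = 95/108 ⇒ K_v = 216/19 ⇒ K = (216/19)/(27/190) = 80.

80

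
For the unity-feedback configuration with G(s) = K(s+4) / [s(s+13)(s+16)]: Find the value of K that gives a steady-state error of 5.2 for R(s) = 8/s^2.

The open loop has one pole at the origin → type 1 system.
K_v = lim_{s→0} s·G(s) = K·4 / (13·16) = (1/52)·K.
e_ss = 8/K_v = 5.2 ⇒ K_v = 20/13 ⇒ K = (20/13)/(1/52) = 80.

80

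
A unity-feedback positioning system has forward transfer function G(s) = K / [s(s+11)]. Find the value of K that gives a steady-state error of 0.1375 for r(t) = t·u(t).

System type = 1 (one pole at s=0).
K_v = lim_{s→0} s·G(s) = K / (11) = (1/11)·K.
e_ss = 1/K_v = 0.1375 ⇒ K_v = 80/11 ⇒ K = (80/11)/(1/11) = 80.

80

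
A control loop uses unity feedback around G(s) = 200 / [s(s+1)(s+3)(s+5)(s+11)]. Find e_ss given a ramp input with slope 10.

8.25

The open loop has one pole at the origin → type 1 system.
K_v = lim_{s→0} s·G(s) = 200 / (1·3·5·11) = 40/33.
e_ss = 10/K_v = 10/(40/33) = 8.25.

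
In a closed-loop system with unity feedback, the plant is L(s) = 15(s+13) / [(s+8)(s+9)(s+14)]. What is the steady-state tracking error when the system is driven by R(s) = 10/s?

3360/401

No free integrators in L(s): this is a type 0 system.
K_p = lim_{s→0} L(s) = 15·13 / (8·9·14) = 65/336.
e_ss = 10/(1 + K_p) = 10/(401/336) = 3360/401.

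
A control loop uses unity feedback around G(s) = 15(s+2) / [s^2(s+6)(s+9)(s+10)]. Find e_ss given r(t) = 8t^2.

Two free integrators in G(s): this is a type 2 system.
K_a = lim_{s→0} s^2·G(s) = 15·2 / (6·9·10) = 1/18.
r(t) = 8t^2 gives R(s) = 16/s^3.
e_ss = 16/K_a = 16/(1/18) = 288.

288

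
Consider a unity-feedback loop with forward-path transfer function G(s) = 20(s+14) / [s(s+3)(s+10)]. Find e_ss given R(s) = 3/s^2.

9/28

G(s) has one factor of s in the denominator, so the system is type 1.
K_v = lim_{s→0} s·G(s) = 20·14 / (3·10) = 28/3.
e_ss = 3/K_v = 3/(28/3) = 9/28.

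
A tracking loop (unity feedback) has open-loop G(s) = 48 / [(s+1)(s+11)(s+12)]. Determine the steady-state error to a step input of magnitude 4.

44/15

G(s) has no factors of s in the denominator, so the system is type 0.
K_p = lim_{s→0} G(s) = 48 / (1·11·12) = 4/11.
e_ss = 4/(1 + K_p) = 4/(15/11) = 44/15.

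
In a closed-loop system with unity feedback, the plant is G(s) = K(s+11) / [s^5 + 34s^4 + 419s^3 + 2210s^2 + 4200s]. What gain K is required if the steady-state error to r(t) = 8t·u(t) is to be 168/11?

The denominator has no term below 4200s — 1 pole at s=0, type 1.
K_v = lim_{s→0} s·G(s) = K·11 / 4200 = (11/4200)·K.
e_ss = 8/K_v = 168/11 ⇒ K_v = 11/21 ⇒ K = (11/21)/(11/4200) = 200.

200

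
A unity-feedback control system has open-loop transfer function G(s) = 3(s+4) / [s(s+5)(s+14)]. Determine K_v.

One free integrator in G(s): this is a type 1 system.
K_v = lim_{s→0} s·G(s) = 3·4 / (5·14) = 6/35.

6/35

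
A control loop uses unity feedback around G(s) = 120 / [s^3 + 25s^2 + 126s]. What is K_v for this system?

20/21

Lowest-order denominator term is 126s, so the open loop has 1 pole at the origin → type 1 system.
K_v = lim_{s→0} s·G(s) = 120 / 126 = 20/21.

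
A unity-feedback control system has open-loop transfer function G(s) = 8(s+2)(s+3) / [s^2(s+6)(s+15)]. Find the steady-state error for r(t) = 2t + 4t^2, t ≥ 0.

System type = 2 (two poles at s=0). Taking each input component in turn:
  • 2t: tracked with zero error.
  • 4t^2: e_ss = 8/K_a with K_a=8/15 → 15.
Total e_ss = 15.

15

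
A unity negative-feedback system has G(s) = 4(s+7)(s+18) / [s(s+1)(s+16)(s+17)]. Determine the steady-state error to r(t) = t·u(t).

34/63

System type = 1 (one pole at s=0).
K_v = lim_{s→0} s·G(s) = 4·7·18 / (1·16·17) = 63/34.
e_ss = 1/K_v = 1/(63/34) = 34/63.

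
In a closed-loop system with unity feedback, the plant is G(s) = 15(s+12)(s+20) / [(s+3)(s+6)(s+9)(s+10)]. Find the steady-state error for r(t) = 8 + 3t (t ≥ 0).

G(s) has no factors of s in the denominator, so the system is type 0. Taking each input component in turn:
  • 8: e_ss = 8/(1+K_p) with K_p=20/9 → 72/29.
  • 3t: a type-0 system cannot track it, e_ss → ∞.
The unbounded component dominates.

infinity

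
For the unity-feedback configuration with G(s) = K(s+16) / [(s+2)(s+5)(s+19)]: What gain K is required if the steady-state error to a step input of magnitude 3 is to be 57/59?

System type = 0 (no poles at s=0).
K_p = lim_{s→0} G(s) = K·16 / (2·5·19) = (8/95)·K.
e_ss = 3/(1 + K_p) = 57/59 ⇒ 1 + (8/95)·K = 59/19 ⇒ K = 25.

25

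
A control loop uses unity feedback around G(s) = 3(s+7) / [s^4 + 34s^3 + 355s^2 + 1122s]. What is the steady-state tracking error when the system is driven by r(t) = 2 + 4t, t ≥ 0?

Lowest-order denominator term is 1122s, so the open loop has 1 pole at the origin → type 1 system. Taking each input component in turn:
  • 2: tracked with zero error.
  • 4t: e_ss = 4/K_v with K_v=7/374 → 1496/7.
Total e_ss = 1496/7.

1496/7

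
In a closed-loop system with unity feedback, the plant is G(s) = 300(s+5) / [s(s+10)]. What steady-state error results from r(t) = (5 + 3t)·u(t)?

One free integrator in G(s): this is a type 1 system. Taking each input component in turn:
  • 5: tracked with zero error.
  • 3t: e_ss = 3/K_v with K_v=150 → 0.02.
Total e_ss = 0.02.

0.02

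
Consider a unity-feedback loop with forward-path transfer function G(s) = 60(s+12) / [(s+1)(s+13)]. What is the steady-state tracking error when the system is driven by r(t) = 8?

The open loop has no poles at the origin → type 0 system.
K_p = lim_{s→0} G(s) = 60·12 / (1·13) = 720/13.
e_ss = 8/(1 + K_p) = 8/(733/13) = 104/733.

104/733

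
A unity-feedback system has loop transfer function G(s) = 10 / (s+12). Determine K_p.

5/6

G(s) has no factors of s in the denominator, so the system is type 0.
K_p = lim_{s→0} G(s) = 10 / (12) = 5/6.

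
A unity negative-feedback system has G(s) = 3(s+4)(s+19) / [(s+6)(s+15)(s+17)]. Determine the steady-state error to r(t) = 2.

No free integrators in G(s): this is a type 0 system.
K_p = lim_{s→0} G(s) = 3·4·19 / (6·15·17) = 38/255.
e_ss = 2/(1 + K_p) = 2/(293/255) = 510/293.

510/293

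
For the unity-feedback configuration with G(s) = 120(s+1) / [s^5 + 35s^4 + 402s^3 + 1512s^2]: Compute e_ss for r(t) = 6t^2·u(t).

The denominator has no term below 1512s^2 — 2 poles at s=0, type 2.
K_a = lim_{s→0} s^2·G(s) = 120·1 / 1512 = 5/63.
r(t) = 6t^2 gives R(s) = 12/s^3.
e_ss = 12/K_a = 12/(5/63) = 151.2.

151.2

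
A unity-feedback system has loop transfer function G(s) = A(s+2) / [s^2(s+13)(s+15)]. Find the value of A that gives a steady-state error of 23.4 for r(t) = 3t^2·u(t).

Two free integrators in G(s): this is a type 2 system.
K_a = lim_{s→0} s^2·G(s) = A·2 / (13·15) = (2/195)·A.
e_ss = 6/K_a = 23.4 ⇒ K_a = 10/39 ⇒ A = (10/39)/(2/195) = 25.

25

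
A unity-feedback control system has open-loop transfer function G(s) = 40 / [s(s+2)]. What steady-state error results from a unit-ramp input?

System type = 1 (one pole at s=0).
K_v = lim_{s→0} s·G(s) = 40 / (2) = 20.
e_ss = 1/K_v = 1/20 = 0.05.

0.05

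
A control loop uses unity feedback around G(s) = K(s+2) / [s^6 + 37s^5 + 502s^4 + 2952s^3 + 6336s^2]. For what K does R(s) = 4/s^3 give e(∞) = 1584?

8

Factoring s^2 from the denominator leaves a polynomial with constant term 6336, so the system is type 2.
K_a = lim_{s→0} s^2·G(s) = K·2 / 6336 = (1/3168)·K.
e_ss = 4/K_a = 1584 ⇒ K_a = 1/396 ⇒ K = (1/396)/(1/3168) = 8.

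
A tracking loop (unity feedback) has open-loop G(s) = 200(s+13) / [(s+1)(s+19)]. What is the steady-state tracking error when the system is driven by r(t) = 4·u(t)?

The open loop has no poles at the origin → type 0 system.
K_p = lim_{s→0} G(s) = 200·13 / (1·19) = 2600/19.
e_ss = 4/(1 + K_p) = 4/(2619/19) = 76/2619.

76/2619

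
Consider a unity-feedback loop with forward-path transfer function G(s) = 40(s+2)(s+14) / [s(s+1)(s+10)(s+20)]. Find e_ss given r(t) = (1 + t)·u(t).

5/28

G(s) has one factor of s in the denominator, so the system is type 1. Taking each input component in turn:
  • 1: tracked with zero error.
  • t: e_ss = 1/K_v with K_v=5.6 → 5/28.
Total e_ss = 5/28.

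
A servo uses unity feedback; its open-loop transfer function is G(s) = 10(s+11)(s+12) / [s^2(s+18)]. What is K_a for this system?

The open loop has two poles at the origin → type 2 system.
K_a = lim_{s→0} s^2·G(s) = 10·11·12 / (18) = 220/3.

220/3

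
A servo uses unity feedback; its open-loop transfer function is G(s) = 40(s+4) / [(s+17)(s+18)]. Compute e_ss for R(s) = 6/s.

G(s) has no factors of s in the denominator, so the system is type 0.
K_p = lim_{s→0} G(s) = 40·4 / (17·18) = 80/153.
e_ss = 6/(1 + K_p) = 6/(233/153) = 918/233.

918/233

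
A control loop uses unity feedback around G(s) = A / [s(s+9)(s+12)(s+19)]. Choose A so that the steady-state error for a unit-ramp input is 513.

System type = 1 (one pole at s=0).
K_v = lim_{s→0} s·G(s) = A / (9·12·19) = (1/2052)·A.
e_ss = 1/K_v = 513 ⇒ K_v = 1/513 ⇒ A = (1/513)/(1/2052) = 4.

4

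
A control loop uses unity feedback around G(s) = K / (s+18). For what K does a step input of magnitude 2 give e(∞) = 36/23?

System type = 0 (no poles at s=0).
K_p = lim_{s→0} G(s) = K / (18) = (1/18)·K.
e_ss = 2/(1 + K_p) = 36/23 ⇒ 1 + (1/18)·K = 23/18 ⇒ K = 5.

5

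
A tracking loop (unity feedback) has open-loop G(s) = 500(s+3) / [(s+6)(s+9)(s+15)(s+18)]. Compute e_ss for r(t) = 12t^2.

infinity

System type = 0 (no poles at s=0).
For a type-0 system K_a = 0, so e_ss to a parabolic input is unbounded.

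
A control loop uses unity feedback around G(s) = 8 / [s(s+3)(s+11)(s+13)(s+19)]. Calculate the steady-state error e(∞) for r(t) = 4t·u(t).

4075.5

One free integrator in G(s): this is a type 1 system.
K_v = lim_{s→0} s·G(s) = 8 / (3·11·13·19) = 8/8151.
e_ss = 4/K_v = 4/(8/8151) = 4075.5.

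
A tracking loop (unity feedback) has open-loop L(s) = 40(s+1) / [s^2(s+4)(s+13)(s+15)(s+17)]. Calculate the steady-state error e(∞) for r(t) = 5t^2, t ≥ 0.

3315

The open loop has two poles at the origin → type 2 system.
K_a = lim_{s→0} s^2·L(s) = 40·1 / (4·13·15·17) = 2/663.
r(t) = 5t^2 gives R(s) = 10/s^3.
e_ss = 10/K_a = 10/(2/663) = 3315.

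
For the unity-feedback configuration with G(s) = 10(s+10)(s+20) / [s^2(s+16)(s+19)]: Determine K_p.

infinity

K_p = lim_{s→0} G(s); with 2 poles at the origin the limit diverges, so K_p = ∞.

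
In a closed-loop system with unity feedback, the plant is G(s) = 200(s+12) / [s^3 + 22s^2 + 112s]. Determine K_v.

Lowest-order denominator term is 112s, so the open loop has 1 pole at the origin → type 1 system.
K_v = lim_{s→0} s·G(s) = 200·12 / 112 = 150/7.

150/7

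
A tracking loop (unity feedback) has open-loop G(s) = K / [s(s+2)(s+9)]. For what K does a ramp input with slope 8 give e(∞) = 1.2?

120

The open loop has one pole at the origin → type 1 system.
K_v = lim_{s→0} s·G(s) = K / (2·9) = (1/18)·K.
e_ss = 8/K_v = 1.2 ⇒ K_v = 20/3 ⇒ K = (20/3)/(1/18) = 120.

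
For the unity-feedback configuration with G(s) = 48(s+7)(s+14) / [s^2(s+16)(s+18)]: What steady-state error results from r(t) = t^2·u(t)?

Two free integrators in G(s): this is a type 2 system.
K_a = lim_{s→0} s^2·G(s) = 48·7·14 / (16·18) = 49/3.
r(t) = t^2 gives R(s) = 2/s^3.
e_ss = 2/K_a = 2/(49/3) = 6/49.

6/49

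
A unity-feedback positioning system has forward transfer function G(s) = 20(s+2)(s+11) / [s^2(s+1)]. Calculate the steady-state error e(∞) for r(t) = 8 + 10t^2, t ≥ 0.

1/22

The open loop has two poles at the origin → type 2 system. By superposition:
  • 8: tracked with zero error.
  • 10t^2: e_ss = 20/K_a with K_a=440 → 1/22.
Total e_ss = 1/22.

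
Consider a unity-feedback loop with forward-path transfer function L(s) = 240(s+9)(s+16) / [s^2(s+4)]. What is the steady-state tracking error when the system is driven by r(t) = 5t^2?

1/864

The open loop has two poles at the origin → type 2 system.
K_a = lim_{s→0} s^2·L(s) = 240·9·16 / (4) = 8640.
r(t) = 5t^2 gives R(s) = 10/s^3.
e_ss = 10/K_a = 10/8640 = 1/864.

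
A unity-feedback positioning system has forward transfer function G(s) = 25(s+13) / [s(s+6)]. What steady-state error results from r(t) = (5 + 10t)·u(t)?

12/65

G(s) has one factor of s in the denominator, so the system is type 1. By superposition:
  • 5: tracked with zero error.
  • 10t: e_ss = 10/K_v with K_v=325/6 → 12/65.
Total e_ss = 12/65.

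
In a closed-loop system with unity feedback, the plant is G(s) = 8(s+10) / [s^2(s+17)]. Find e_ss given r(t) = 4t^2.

Two free integrators in G(s): this is a type 2 system.
K_a = lim_{s→0} s^2·G(s) = 8·10 / (17) = 80/17.
r(t) = 4t^2 gives R(s) = 8/s^3.
e_ss = 8/K_a = 8/(80/17) = 1.7.

1.7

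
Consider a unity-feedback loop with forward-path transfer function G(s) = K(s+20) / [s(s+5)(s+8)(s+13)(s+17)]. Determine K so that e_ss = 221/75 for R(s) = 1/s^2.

150

G(s) has one factor of s in the denominator, so the system is type 1.
K_v = lim_{s→0} s·G(s) = K·20 / (5·8·13·17) = (1/442)·K.
e_ss = 1/K_v = 221/75 ⇒ K_v = 75/221 ⇒ K = (75/221)/(1/442) = 150.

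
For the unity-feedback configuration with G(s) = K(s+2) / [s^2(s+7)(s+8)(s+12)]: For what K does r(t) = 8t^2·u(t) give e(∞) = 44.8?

Two free integrators in G(s): this is a type 2 system.
K_a = lim_{s→0} s^2·G(s) = K·2 / (7·8·12) = (1/336)·K.
e_ss = 16/K_a = 44.8 ⇒ K_a = 5/14 ⇒ K = (5/14)/(1/336) = 120.

120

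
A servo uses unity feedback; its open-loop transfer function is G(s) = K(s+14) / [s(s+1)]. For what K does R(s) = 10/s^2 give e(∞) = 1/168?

120

The open loop has one pole at the origin → type 1 system.
K_v = lim_{s→0} s·G(s) = K·14 / (1) = 14·K.
e_ss = 10/K_v = 1/168 ⇒ K_v = 1680 ⇒ K = 1680/14 = 120.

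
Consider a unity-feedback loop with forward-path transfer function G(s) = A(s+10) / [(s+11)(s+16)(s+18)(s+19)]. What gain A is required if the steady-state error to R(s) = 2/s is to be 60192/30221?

The open loop has no poles at the origin → type 0 system.
K_p = lim_{s→0} G(s) = A·10 / (11·16·18·19) = (5/30096)·A.
e_ss = 2/(1 + K_p) = 60192/30221 ⇒ 1 + (5/30096)·A = 30221/30096 ⇒ A = 25.

25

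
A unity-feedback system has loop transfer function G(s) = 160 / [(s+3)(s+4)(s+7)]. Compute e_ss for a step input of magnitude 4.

System type = 0 (no poles at s=0).
K_p = lim_{s→0} G(s) = 160 / (3·4·7) = 40/21.
e_ss = 4/(1 + K_p) = 4/(61/21) = 84/61.

84/61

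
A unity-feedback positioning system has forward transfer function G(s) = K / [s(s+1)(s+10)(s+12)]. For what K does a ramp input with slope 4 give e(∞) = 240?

2

The open loop has one pole at the origin → type 1 system.
K_v = lim_{s→0} s·G(s) = K / (1·10·12) = (1/120)·K.
e_ss = 4/K_v = 240 ⇒ K_v = 1/60 ⇒ K = (1/60)/(1/120) = 2.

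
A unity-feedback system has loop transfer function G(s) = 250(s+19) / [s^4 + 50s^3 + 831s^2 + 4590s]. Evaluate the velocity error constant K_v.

475/459

Factoring s from the denominator leaves a polynomial with constant term 4590, so the system is type 1.
K_v = lim_{s→0} s·G(s) = 250·19 / 4590 = 475/459.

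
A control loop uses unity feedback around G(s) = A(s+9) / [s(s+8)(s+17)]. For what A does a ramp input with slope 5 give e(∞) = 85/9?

One free integrator in G(s): this is a type 1 system.
K_v = lim_{s→0} s·G(s) = A·9 / (8·17) = (9/136)·A.
e_ss = 5/K_v = 85/9 ⇒ K_v = 9/17 ⇒ A = (9/17)/(9/136) = 8.

8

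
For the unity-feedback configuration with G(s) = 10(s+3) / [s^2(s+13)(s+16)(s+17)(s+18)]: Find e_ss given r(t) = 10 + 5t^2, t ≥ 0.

G(s) has two factors of s in the denominator, so the system is type 2. Taking each input component in turn:
  • 10: tracked with zero error.
  • 5t^2: e_ss = 10/K_a with K_a=5/10608 → 21216.
Total e_ss = 21216.

21216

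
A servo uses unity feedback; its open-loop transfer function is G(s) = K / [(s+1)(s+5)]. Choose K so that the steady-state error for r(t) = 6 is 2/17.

250

No free integrators in G(s): this is a type 0 system.
K_p = lim_{s→0} G(s) = K / (1·5) = 0.2·K.
e_ss = 6/(1 + K_p) = 2/17 ⇒ 1 + 0.2·K = 51 ⇒ K = 250.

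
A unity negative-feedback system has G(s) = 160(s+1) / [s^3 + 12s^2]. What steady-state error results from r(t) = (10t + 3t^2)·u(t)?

0.45

The denominator has no term below 12s^2 — 2 poles at s=0, type 2. Treating each term separately:
  • 10t: tracked with zero error.
  • 3t^2: e_ss = 6/K_a with K_a=40/3 → 0.45.
Total e_ss = 0.45.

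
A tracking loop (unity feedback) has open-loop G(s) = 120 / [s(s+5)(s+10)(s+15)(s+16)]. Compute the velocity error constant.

0.01

G(s) has one factor of s in the denominator, so the system is type 1.
K_v = lim_{s→0} s·G(s) = 120 / (5·10·15·16) = 0.01.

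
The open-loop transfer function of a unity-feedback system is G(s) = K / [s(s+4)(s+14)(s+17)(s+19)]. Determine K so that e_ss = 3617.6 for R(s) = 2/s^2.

The open loop has one pole at the origin → type 1 system.
K_v = lim_{s→0} s·G(s) = K / (4·14·17·19) = (1/18088)·K.
e_ss = 2/K_v = 3617.6 ⇒ K_v = 5/9044 ⇒ K = (5/9044)/(1/18088) = 10.

10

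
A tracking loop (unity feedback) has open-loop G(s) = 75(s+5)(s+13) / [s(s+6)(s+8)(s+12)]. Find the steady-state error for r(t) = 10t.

384/325

G(s) has one factor of s in the denominator, so the system is type 1.
K_v = lim_{s→0} s·G(s) = 75·5·13 / (6·8·12) = 1625/192.
e_ss = 10/K_v = 10/(1625/192) = 384/325.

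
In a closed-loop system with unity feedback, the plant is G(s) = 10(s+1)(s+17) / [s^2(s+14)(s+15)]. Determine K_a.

G(s) has two factors of s in the denominator, so the system is type 2.
K_a = lim_{s→0} s^2·G(s) = 10·1·17 / (14·15) = 17/21.

17/21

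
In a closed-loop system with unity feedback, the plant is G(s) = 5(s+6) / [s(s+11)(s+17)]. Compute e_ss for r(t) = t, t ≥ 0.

187/30

The open loop has one pole at the origin → type 1 system.
K_v = lim_{s→0} s·G(s) = 5·6 / (11·17) = 30/187.
e_ss = 1/K_v = 1/(30/187) = 187/30.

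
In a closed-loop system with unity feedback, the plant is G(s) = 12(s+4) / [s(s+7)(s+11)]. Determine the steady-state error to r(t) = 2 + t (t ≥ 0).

G(s) has one factor of s in the denominator, so the system is type 1. By superposition:
  • 2: tracked with zero error.
  • t: e_ss = 1/K_v with K_v=48/77 → 77/48.
Total e_ss = 77/48.

77/48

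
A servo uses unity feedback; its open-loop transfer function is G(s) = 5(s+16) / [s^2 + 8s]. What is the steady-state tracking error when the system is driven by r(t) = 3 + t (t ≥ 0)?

0.1

Factoring s from the denominator leaves a polynomial with constant term 8, so the system is type 1. By superposition:
  • 3: tracked with zero error.
  • t: e_ss = 1/K_v with K_v=10 → 0.1.
Total e_ss = 0.1.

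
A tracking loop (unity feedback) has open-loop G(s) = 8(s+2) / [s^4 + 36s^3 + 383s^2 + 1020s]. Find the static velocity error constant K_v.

4/255

The denominator has no term below 1020s — 1 pole at s=0, type 1.
K_v = lim_{s→0} s·G(s) = 8·2 / 1020 = 4/255.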